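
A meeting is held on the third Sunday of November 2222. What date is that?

November 17, 2222

November 1, 2222 is a Friday.
The first Sunday is therefore November 3 (2 days later).
The third Sunday is 3 + 2×7 = November 17.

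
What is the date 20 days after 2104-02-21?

Feb has 29 days: +9 → Mar 1, 2104 (11 left).
+11 → Mar 12, 2104.

March 12, 2104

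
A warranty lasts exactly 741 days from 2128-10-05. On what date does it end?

+365 (one year) → Oct 5, 2129 (376 left).
Oct has 31 days: +27 → Nov 1, 2129 (349 left).
Nov has 30 days: +30 → Dec 1, 2129 (319 left).
Dec has 31 days: +31 → Jan 1, 2130 (288 left).
Jan has 31 days: +31 → Feb 1, 2130 (257 left).
Feb has 28 days: +28 → Mar 1, 2130 (229 left).
Mar has 31 days: +31 → Apr 1, 2130 (198 left).
Apr has 30 days: +30 → May 1, 2130 (168 left).
May has 31 days: +31 → Jun 1, 2130 (137 left).
Jun has 30 days: +30 → Jul 1, 2130 (107 left).
Jul has 31 days: +31 → Aug 1, 2130 (76 left).
Aug has 31 days: +31 → Sep 1, 2130 (45 left).
Sep has 30 days: +30 → Oct 1, 2130 (15 left).
+15 → Oct 16, 2130.

October 16, 2130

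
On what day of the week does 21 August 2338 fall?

Doomsday rule: the anchor day for the 2300s is Wednesday. For year 38: 38÷12 = 3 r 2, and 2÷4 = 0, so 3+2+0 = 5.
Wednesday + 5 ≡ Monday — that's 2338's doomsday.
In August the doomsday date is Aug 8.
Aug 21 is 13 days after Aug 8; 13 mod 7 = 6, so Monday + 6 = Sunday.

Sunday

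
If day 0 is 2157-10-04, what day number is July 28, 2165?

Oct 4, 2157 → Oct 4, 2158: 365 days.
Oct 4, 2158 → Oct 4, 2159: 365 days.
Oct 4, 2159 → Oct 4, 2160: 366 days (Feb 29, 2160 is in that span).
Oct 4, 2160 → Oct 4, 2161: 365 days.
Oct 4, 2161 → Oct 4, 2162: 365 days.
Oct 4, 2162 → Oct 4, 2163: 365 days.
Oct 4, 2163 → Oct 4, 2164: 366 days (Feb 29, 2164 is in that span).
Oct 4, 2164 → Nov 4, 2164: 31 days (October has 31).
Nov 4, 2164 → Dec 4, 2164: 30 days (November has 30).
Dec 4, 2164 → Jan 4, 2165: 31 days (December has 31).
Jan 4, 2165 → Feb 4, 2165: 31 days (January has 31).
Feb 4, 2165 → Mar 4, 2165: 28 days (February has 28).
Mar 4, 2165 → Apr 4, 2165: 31 days (March has 31).
Apr 4, 2165 → May 4, 2165: 30 days (April has 30).
May 4, 2165 → Jun 4, 2165: 31 days (May has 31).
Jun 4, 2165 → Jul 4, 2165: 30 days (June has 30).
Jul 4, 2165 → Jul 28, 2165: 24 days.
Total: 2854 days.

2854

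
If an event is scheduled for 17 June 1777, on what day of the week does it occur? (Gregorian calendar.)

Tuesday

Doomsday rule: the anchor day for the 1700s is Sunday. For year 77: 77÷12 = 6 r 5, and 5÷4 = 1, so 6+5+1 = 12.
Sunday + 12 ≡ Friday — that's 1777's doomsday.
In June the doomsday date is Jun 6.
Jun 17 is 11 days after Jun 6; 11 mod 7 = 4, so Friday + 4 = Tuesday.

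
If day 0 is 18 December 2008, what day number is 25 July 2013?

1680

Dec 18, 2008 → Dec 18, 2009: 365 days.
Dec 18, 2009 → Dec 18, 2010: 365 days.
Dec 18, 2010 → Dec 18, 2011: 365 days.
Dec 18, 2011 → Dec 18, 2012: 366 days (Feb 29, 2012 is in that span).
Dec 18, 2012 → Jan 18, 2013: 31 days (December has 31).
Jan 18, 2013 → Feb 18, 2013: 31 days (January has 31).
Feb 18, 2013 → Mar 18, 2013: 28 days (February has 28).
Mar 18, 2013 → Apr 18, 2013: 31 days (March has 31).
Apr 18, 2013 → May 18, 2013: 30 days (April has 30).
May 18, 2013 → Jun 18, 2013: 31 days (May has 31).
Jun 18, 2013 → Jul 18, 2013: 30 days (June has 30).
Jul 18, 2013 → Jul 25, 2013: 7 days.
Total: 1680 days.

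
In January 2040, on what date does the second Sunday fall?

January 1, 2040 is a Sunday.
The first Sunday is therefore January 1 (same day).
The second Sunday is 1 + 1×7 = January 8.

January 8, 2040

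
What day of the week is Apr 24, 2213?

Doomsday rule: the anchor day for the 2200s is Friday. For year 13: 13÷12 = 1 r 1, and 1÷4 = 0, so 1+1+0 = 2.
Friday + 2 ≡ Sunday — that's 2213's doomsday.
In April the doomsday date is Apr 4.
Apr 24 is 20 days after Apr 4; 20 mod 7 = 6, so Sunday + 6 = Saturday.

Saturday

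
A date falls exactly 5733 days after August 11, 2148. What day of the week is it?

Aug 11, 2148 is a Sunday.
5733 mod 7 = 0, so 5733 days after a Sunday is Sunday + 0 = Sunday.

Sunday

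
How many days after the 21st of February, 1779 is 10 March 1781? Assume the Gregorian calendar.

Feb 21, 1779 → Feb 21, 1780: 365 days.
Feb 21, 1780 → Mar 21, 1780: 29 days (February has 29).
Mar 21, 1780 → Apr 21, 1780: 31 days (March has 31).
Apr 21, 1780 → May 21, 1780: 30 days (April has 30).
May 21, 1780 → Jun 21, 1780: 31 days (May has 31).
Jun 21, 1780 → Jul 21, 1780: 30 days (June has 30).
Jul 21, 1780 → Aug 21, 1780: 31 days (July has 31).
Aug 21, 1780 → Sep 21, 1780: 31 days (August has 31).
Sep 21, 1780 → Oct 21, 1780: 30 days (September has 30).
Oct 21, 1780 → Nov 21, 1780: 31 days (October has 31).
Nov 21, 1780 → Dec 21, 1780: 30 days (November has 30).
Dec 21, 1780 → Jan 21, 1781: 31 days (December has 31).
Jan 21, 1781 → Feb 21, 1781: 31 days (January has 31).
Feb 21, 1781 → Mar 10, 1781: 17 days.
Total: 748 days.

748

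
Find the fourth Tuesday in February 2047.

February 1, 2047 is a Friday.
The first Tuesday is therefore February 5 (4 days later).
The fourth Tuesday is 5 + 3×7 = February 26.

February 26, 2047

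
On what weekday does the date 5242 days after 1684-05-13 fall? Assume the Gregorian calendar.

First find the weekday of May 13, 1684. Doomsday rule: the anchor day for the 1600s is Tuesday. For year 84: 84÷12 = 7 r 0, and 0÷4 = 0, so 7+0+0 = 7.
Tuesday + 7 ≡ Tuesday — that's 1684's doomsday.
In May the doomsday date is May 9.
May 13 is 4 days after May 9; 4 mod 7 = 4, so Tuesday + 4 = Saturday.
5242 mod 7 = 6, so 5242 days after a Saturday is Saturday + 6 = Friday.

Friday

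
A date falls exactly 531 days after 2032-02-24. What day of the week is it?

Monday

Feb 24, 2032 is a Tuesday.
531 mod 7 = 6, so 531 days after a Tuesday is Tuesday + 6 = Monday.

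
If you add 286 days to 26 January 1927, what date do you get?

November 8, 1927

Jan has 31 days: +6 → Feb 1, 1927 (280 left).
Feb has 28 days: +28 → Mar 1, 1927 (252 left).
Mar has 31 days: +31 → Apr 1, 1927 (221 left).
Apr has 30 days: +30 → May 1, 1927 (191 left).
May has 31 days: +31 → Jun 1, 1927 (160 left).
Jun has 30 days: +30 → Jul 1, 1927 (130 left).
Jul has 31 days: +31 → Aug 1, 1927 (99 left).
Aug has 31 days: +31 → Sep 1, 1927 (68 left).
Sep has 30 days: +30 → Oct 1, 1927 (38 left).
Oct has 31 days: +31 → Nov 1, 1927 (7 left).
+7 → Nov 8, 1927.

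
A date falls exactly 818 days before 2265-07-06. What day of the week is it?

Friday

Jul 6, 2265 is a Thursday.
818 mod 7 = 6, so 818 days before a Thursday is Thursday − 6 = Friday.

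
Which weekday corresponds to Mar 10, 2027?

Wednesday

January 1, 2027 is a Friday.
Jan 1, 2027 → Feb 1, 2027: 31 days (January has 31).
Feb 1, 2027 → Mar 1, 2027: 28 days (February has 28).
Mar 1, 2027 → Mar 10, 2027: 9 days.
Total: 68 days.
68 mod 7 = 5, so Friday + 5 = Wednesday.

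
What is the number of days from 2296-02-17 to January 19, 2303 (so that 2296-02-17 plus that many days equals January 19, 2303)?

Feb 17, 2296 → Feb 17, 2297: 366 days (Feb 29, 2296 is in that span).
Feb 17, 2297 → Feb 17, 2298: 365 days.
Feb 17, 2298 → Feb 17, 2299: 365 days.
Feb 17, 2299 → Feb 17, 2300: 365 days.
Feb 17, 2300 → Feb 17, 2301: 365 days.
Feb 17, 2301 → Feb 17, 2302: 365 days.
Feb 17, 2302 → Mar 17, 2302: 28 days (February has 28).
Mar 17, 2302 → Apr 17, 2302: 31 days (March has 31).
Apr 17, 2302 → May 17, 2302: 30 days (April has 30).
May 17, 2302 → Jun 17, 2302: 31 days (May has 31).
Jun 17, 2302 → Jul 17, 2302: 30 days (June has 30).
Jul 17, 2302 → Aug 17, 2302: 31 days (July has 31).
Aug 17, 2302 → Sep 17, 2302: 31 days (August has 31).
Sep 17, 2302 → Oct 17, 2302: 30 days (September has 30).
Oct 17, 2302 → Nov 17, 2302: 31 days (October has 31).
Nov 17, 2302 → Dec 17, 2302: 30 days (November has 30).
Dec 17, 2302 → Jan 17, 2303: 31 days (December has 31).
Jan 17, 2303 → Jan 19, 2303: 2 days.
Total: 2527 days.

2527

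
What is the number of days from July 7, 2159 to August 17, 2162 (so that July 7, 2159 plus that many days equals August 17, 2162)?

Jul 7, 2159 → Jul 7, 2160: 366 days (Feb 29, 2160 is in that span).
Jul 7, 2160 → Jul 7, 2161: 365 days.
Jul 7, 2161 → Jul 7, 2162: 365 days.
Jul 7, 2162 → Aug 7, 2162: 31 days (July has 31).
Aug 7, 2162 → Aug 17, 2162: 10 days.
Total: 1137 days.

1137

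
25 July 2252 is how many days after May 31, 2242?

3708

May 31, 2242 → May 31, 2243: 365 days.
May 31, 2243 → May 31, 2244: 366 days (Feb 29, 2244 is in that span).
May 31, 2244 → May 31, 2245: 365 days.
May 31, 2245 → May 31, 2246: 365 days.
May 31, 2246 → May 31, 2247: 365 days.
May 31, 2247 → May 31, 2248: 366 days (Feb 29, 2248 is in that span).
May 31, 2248 → May 31, 2249: 365 days.
May 31, 2249 → May 31, 2250: 365 days.
May 31, 2250 → May 31, 2251: 365 days.
May 31, 2251 → May 31, 2252: 366 days (Feb 29, 2252 is in that span).
May 31, 2252 → Jun 30, 2252: 30 days (May has 31).
Jun 30, 2252 → Jul 25, 2252: 25 days.
Total: 3708 days.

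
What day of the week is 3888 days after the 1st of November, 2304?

Friday

Nov 1, 2304 is a Tuesday.
3888 mod 7 = 3, so 3888 days after a Tuesday is Tuesday + 3 = Friday.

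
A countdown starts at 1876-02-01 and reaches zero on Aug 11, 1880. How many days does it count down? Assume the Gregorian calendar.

Feb 1, 1876 → Feb 1, 1877: 366 days (Feb 29, 1876 is in that span).
Feb 1, 1877 → Feb 1, 1878: 365 days.
Feb 1, 1878 → Feb 1, 1879: 365 days.
Feb 1, 1879 → Feb 1, 1880: 365 days.
Feb 1, 1880 → Mar 1, 1880: 29 days (February has 29).
Mar 1, 1880 → Apr 1, 1880: 31 days (March has 31).
Apr 1, 1880 → May 1, 1880: 30 days (April has 30).
May 1, 1880 → Jun 1, 1880: 31 days (May has 31).
Jun 1, 1880 → Jul 1, 1880: 30 days (June has 30).
Jul 1, 1880 → Aug 1, 1880: 31 days (July has 31).
Aug 1, 1880 → Aug 11, 1880: 10 days.
Total: 1653 days.

1653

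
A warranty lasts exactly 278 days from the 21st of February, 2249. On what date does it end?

November 26, 2249

Feb has 28 days: +8 → Mar 1, 2249 (270 left).
Mar has 31 days: +31 → Apr 1, 2249 (239 left).
Apr has 30 days: +30 → May 1, 2249 (209 left).
May has 31 days: +31 → Jun 1, 2249 (178 left).
Jun has 30 days: +30 → Jul 1, 2249 (148 left).
Jul has 31 days: +31 → Aug 1, 2249 (117 left).
Aug has 31 days: +31 → Sep 1, 2249 (86 left).
Sep has 30 days: +30 → Oct 1, 2249 (56 left).
Oct has 31 days: +31 → Nov 1, 2249 (25 left).
+25 → Nov 26, 2249.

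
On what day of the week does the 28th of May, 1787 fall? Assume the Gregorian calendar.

Monday

Doomsday rule: the anchor day for the 1700s is Sunday. For year 87: 87÷12 = 7 r 3, and 3÷4 = 0, so 7+3+0 = 10.
Sunday + 10 ≡ Wednesday — that's 1787's doomsday.
In May the doomsday date is May 9.
May 28 is 19 days after May 9; 19 mod 7 = 5, so Wednesday + 5 = Monday.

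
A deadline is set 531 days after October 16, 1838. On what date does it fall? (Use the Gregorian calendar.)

+365 (one year) → Oct 16, 1839 (166 left).
Oct has 31 days: +16 → Nov 1, 1839 (150 left).
Nov has 30 days: +30 → Dec 1, 1839 (120 left).
Dec has 31 days: +31 → Jan 1, 1840 (89 left).
Jan has 31 days: +31 → Feb 1, 1840 (58 left).
Feb has 29 days: +29 → Mar 1, 1840 (29 left).
+29 → Mar 30, 1840.

March 30, 1840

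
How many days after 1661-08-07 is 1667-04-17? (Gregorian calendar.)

2079

Aug 7, 1661 → Aug 7, 1662: 365 days.
Aug 7, 1662 → Aug 7, 1663: 365 days.
Aug 7, 1663 → Aug 7, 1664: 366 days (Feb 29, 1664 is in that span).
Aug 7, 1664 → Aug 7, 1665: 365 days.
Aug 7, 1665 → Aug 7, 1666: 365 days.
Aug 7, 1666 → Sep 7, 1666: 31 days (August has 31).
Sep 7, 1666 → Oct 7, 1666: 30 days (September has 30).
Oct 7, 1666 → Nov 7, 1666: 31 days (October has 31).
Nov 7, 1666 → Dec 7, 1666: 30 days (November has 30).
Dec 7, 1666 → Jan 7, 1667: 31 days (December has 31).
Jan 7, 1667 → Feb 7, 1667: 31 days (January has 31).
Feb 7, 1667 → Mar 7, 1667: 28 days (February has 28).
Mar 7, 1667 → Apr 7, 1667: 31 days (March has 31).
Apr 7, 1667 → Apr 17, 1667: 10 days.
Total: 2079 days.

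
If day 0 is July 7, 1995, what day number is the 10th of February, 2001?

2045

Jul 7, 1995 → Jul 7, 1996: 366 days (Feb 29, 1996 is in that span).
Jul 7, 1996 → Jul 7, 1997: 365 days.
Jul 7, 1997 → Jul 7, 1998: 365 days.
Jul 7, 1998 → Jul 7, 1999: 365 days.
Jul 7, 1999 → Jul 7, 2000: 366 days (Feb 29, 2000 is in that span).
Jul 7, 2000 → Aug 7, 2000: 31 days (July has 31).
Aug 7, 2000 → Sep 7, 2000: 31 days (August has 31).
Sep 7, 2000 → Oct 7, 2000: 30 days (September has 30).
Oct 7, 2000 → Nov 7, 2000: 31 days (October has 31).
Nov 7, 2000 → Dec 7, 2000: 30 days (November has 30).
Dec 7, 2000 → Jan 7, 2001: 31 days (December has 31).
Jan 7, 2001 → Feb 7, 2001: 31 days (January has 31).
Feb 7, 2001 → Feb 10, 2001: 3 days.
Total: 2045 days.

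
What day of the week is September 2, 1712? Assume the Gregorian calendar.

Doomsday rule: the anchor day for the 1700s is Sunday. For year 12: 12÷12 = 1 r 0, and 0÷4 = 0, so 1+0+0 = 1.
Sunday + 1 ≡ Monday — that's 1712's doomsday.
In September the doomsday date is Sep 5.
Sep 2 is 3 days before Sep 5; 3 mod 7 = 3, so Monday − 3 = Friday.

Friday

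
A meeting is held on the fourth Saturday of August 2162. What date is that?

August 28, 2162

August 1, 2162 is a Sunday.
The first Saturday is therefore August 7 (6 days later).
The fourth Saturday is 7 + 3×7 = August 28.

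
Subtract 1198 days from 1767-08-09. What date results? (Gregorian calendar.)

−365 (one year) → Aug 9, 1766 (833 left).
−365 (one year) → Aug 9, 1765 (468 left).
−365 (one year) → Aug 9, 1764 (103 left).
−9 → Jul 31, 1764 (end of Jul, 31 days; 94 left).
−31 → Jun 30, 1764 (end of Jun, 30 days; 63 left).
−30 → May 31, 1764 (end of May, 31 days; 33 left).
−31 → Apr 30, 1764 (end of Apr, 30 days; 2 left).
−2 → Apr 28, 1764.

April 28, 1764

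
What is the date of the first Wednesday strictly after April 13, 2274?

April 15, 2274

Apr 13, 2274 is a Monday.
From Monday to the next Wednesday is 2 days.
Apr 13, 2274 + 2 = Apr 15, 2274.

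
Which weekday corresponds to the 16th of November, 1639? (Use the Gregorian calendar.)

Wednesday

Doomsday rule: the anchor day for the 1600s is Tuesday. For year 39: 39÷12 = 3 r 3, and 3÷4 = 0, so 3+3+0 = 6.
Tuesday + 6 ≡ Monday — that's 1639's doomsday.
In November the doomsday date is Nov 7.
Nov 16 is 9 days after Nov 7; 9 mod 7 = 2, so Monday + 2 = Wednesday.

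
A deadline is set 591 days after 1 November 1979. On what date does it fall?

June 14, 1981

+366 (one year; includes Feb 29, 1980) → Nov 1, 1980 (225 left).
Nov has 30 days: +30 → Dec 1, 1980 (195 left).
Dec has 31 days: +31 → Jan 1, 1981 (164 left).
Jan has 31 days: +31 → Feb 1, 1981 (133 left).
Feb has 28 days: +28 → Mar 1, 1981 (105 left).
Mar has 31 days: +31 → Apr 1, 1981 (74 left).
Apr has 30 days: +30 → May 1, 1981 (44 left).
May has 31 days: +31 → Jun 1, 1981 (13 left).
+13 → Jun 14, 1981.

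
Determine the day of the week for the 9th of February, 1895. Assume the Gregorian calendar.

Saturday

Doomsday rule: the anchor day for the 1800s is Friday. For year 95: 95÷12 = 7 r 11, and 11÷4 = 2, so 7+11+2 = 20.
Friday + 20 ≡ Thursday — that's 1895's doomsday.
In February the doomsday date is Feb 28 (1895 is not a leap year).
Feb 9 is 19 days before Feb 28; 19 mod 7 = 5, so Thursday − 5 = Saturday.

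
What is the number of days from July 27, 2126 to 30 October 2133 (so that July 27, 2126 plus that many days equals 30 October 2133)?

Jul 27, 2126 → Jul 27, 2127: 365 days.
Jul 27, 2127 → Jul 27, 2128: 366 days (Feb 29, 2128 is in that span).
Jul 27, 2128 → Jul 27, 2129: 365 days.
Jul 27, 2129 → Jul 27, 2130: 365 days.
Jul 27, 2130 → Jul 27, 2131: 365 days.
Jul 27, 2131 → Jul 27, 2132: 366 days (Feb 29, 2132 is in that span).
Jul 27, 2132 → Jul 27, 2133: 365 days.
Jul 27, 2133 → Aug 27, 2133: 31 days (July has 31).
Aug 27, 2133 → Sep 27, 2133: 31 days (August has 31).
Sep 27, 2133 → Oct 27, 2133: 30 days (September has 30).
Oct 27, 2133 → Oct 30, 2133: 3 days.
Total: 2652 days.

2652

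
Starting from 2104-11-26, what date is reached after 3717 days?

January 30, 2115

+365 (one year) → Nov 26, 2105 (3352 left).
+365 (one year) → Nov 26, 2106 (2987 left).
+365 (one year) → Nov 26, 2107 (2622 left).
+366 (one year; includes Feb 29, 2108) → Nov 26, 2108 (2256 left).
+365 (one year) → Nov 26, 2109 (1891 left).
+365 (one year) → Nov 26, 2110 (1526 left).
+365 (one year) → Nov 26, 2111 (1161 left).
+366 (one year; includes Feb 29, 2112) → Nov 26, 2112 (795 left).
+365 (one year) → Nov 26, 2113 (430 left).
+365 (one year) → Nov 26, 2114 (65 left).
Nov has 30 days: +5 → Dec 1, 2114 (60 left).
Dec has 31 days: +31 → Jan 1, 2115 (29 left).
+29 → Jan 30, 2115.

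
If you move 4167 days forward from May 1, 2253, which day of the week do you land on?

First find the weekday of May 1, 2253. Doomsday rule: the anchor day for the 2200s is Friday. For year 53: 53÷12 = 4 r 5, and 5÷4 = 1, so 4+5+1 = 10.
Friday + 10 ≡ Monday — that's 2253's doomsday.
In May the doomsday date is May 9.
May 1 is 8 days before May 9; 8 mod 7 = 1, so Monday − 1 = Sunday.
4167 mod 7 = 2, so 4167 days after a Sunday is Sunday + 2 = Tuesday.

Tuesday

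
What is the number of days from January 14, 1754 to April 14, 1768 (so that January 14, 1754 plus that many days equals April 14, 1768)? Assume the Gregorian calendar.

Jan 14, 1754 → Jan 14, 1755: 365 days.
Jan 14, 1755 → Jan 14, 1756: 365 days.
Jan 14, 1756 → Jan 14, 1757: 366 days (Feb 29, 1756 is in that span).
Jan 14, 1757 → Jan 14, 1758: 365 days.
Jan 14, 1758 → Jan 14, 1759: 365 days.
Jan 14, 1759 → Jan 14, 1760: 365 days.
Jan 14, 1760 → Jan 14, 1761: 366 days (Feb 29, 1760 is in that span).
Jan 14, 1761 → Jan 14, 1762: 365 days.
Jan 14, 1762 → Jan 14, 1763: 365 days.
Jan 14, 1763 → Jan 14, 1764: 365 days.
Jan 14, 1764 → Jan 14, 1765: 366 days (Feb 29, 1764 is in that span).
Jan 14, 1765 → Jan 14, 1766: 365 days.
Jan 14, 1766 → Jan 14, 1767: 365 days.
Jan 14, 1767 → Jan 14, 1768: 365 days.
Jan 14, 1768 → Feb 14, 1768: 31 days (January has 31).
Feb 14, 1768 → Mar 14, 1768: 29 days (February has 29).
Mar 14, 1768 → Apr 14, 1768: 31 days.
Total: 5204 days.

5204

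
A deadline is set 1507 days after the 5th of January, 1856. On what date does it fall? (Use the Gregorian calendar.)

February 20, 1860

+366 (one year; includes Feb 29, 1856) → Jan 5, 1857 (1141 left).
+365 (one year) → Jan 5, 1858 (776 left).
+365 (one year) → Jan 5, 1859 (411 left).
+365 (one year) → Jan 5, 1860 (46 left).
Jan has 31 days: +27 → Feb 1, 1860 (19 left).
+19 → Feb 20, 1860.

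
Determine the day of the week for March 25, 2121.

Doomsday rule: the anchor day for the 2100s is Sunday. For year 21: 21÷12 = 1 r 9, and 9÷4 = 2, so 1+9+2 = 12.
Sunday + 12 ≡ Friday — that's 2121's doomsday.
In March the doomsday date is Mar 14.
Mar 25 is 11 days after Mar 14; 11 mod 7 = 4, so Friday + 4 = Tuesday.

Tuesday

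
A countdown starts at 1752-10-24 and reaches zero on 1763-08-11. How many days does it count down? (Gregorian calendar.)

3943

Oct 24, 1752 → Oct 24, 1753: 365 days.
Oct 24, 1753 → Oct 24, 1754: 365 days.
Oct 24, 1754 → Oct 24, 1755: 365 days.
Oct 24, 1755 → Oct 24, 1756: 366 days (Feb 29, 1756 is in that span).
Oct 24, 1756 → Oct 24, 1757: 365 days.
Oct 24, 1757 → Oct 24, 1758: 365 days.
Oct 24, 1758 → Oct 24, 1759: 365 days.
Oct 24, 1759 → Oct 24, 1760: 366 days (Feb 29, 1760 is in that span).
Oct 24, 1760 → Oct 24, 1761: 365 days.
Oct 24, 1761 → Oct 24, 1762: 365 days.
Oct 24, 1762 → Nov 24, 1762: 31 days (October has 31).
Nov 24, 1762 → Dec 24, 1762: 30 days (November has 30).
Dec 24, 1762 → Jan 24, 1763: 31 days (December has 31).
Jan 24, 1763 → Feb 24, 1763: 31 days (January has 31).
Feb 24, 1763 → Mar 24, 1763: 28 days (February has 28).
Mar 24, 1763 → Apr 24, 1763: 31 days (March has 31).
Apr 24, 1763 → May 24, 1763: 30 days (April has 30).
May 24, 1763 → Jun 24, 1763: 31 days (May has 31).
Jun 24, 1763 → Jul 24, 1763: 30 days (June has 30).
Jul 24, 1763 → Aug 11, 1763: 18 days.
Total: 3943 days.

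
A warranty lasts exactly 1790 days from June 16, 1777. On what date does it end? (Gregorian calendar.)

+365 (one year) → Jun 16, 1778 (1425 left).
+365 (one year) → Jun 16, 1779 (1060 left).
+366 (one year; includes Feb 29, 1780) → Jun 16, 1780 (694 left).
+365 (one year) → Jun 16, 1781 (329 left).
Jun has 30 days: +15 → Jul 1, 1781 (314 left).
Jul has 31 days: +31 → Aug 1, 1781 (283 left).
Aug has 31 days: +31 → Sep 1, 1781 (252 left).
Sep has 30 days: +30 → Oct 1, 1781 (222 left).
Oct has 31 days: +31 → Nov 1, 1781 (191 left).
Nov has 30 days: +30 → Dec 1, 1781 (161 left).
Dec has 31 days: +31 → Jan 1, 1782 (130 left).
Jan has 31 days: +31 → Feb 1, 1782 (99 left).
Feb has 28 days: +28 → Mar 1, 1782 (71 left).
Mar has 31 days: +31 → Apr 1, 1782 (40 left).
Apr has 30 days: +30 → May 1, 1782 (10 left).
+10 → May 11, 1782.

May 11, 1782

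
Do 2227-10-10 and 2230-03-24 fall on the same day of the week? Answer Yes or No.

Yes

From Oct 10, 2227 to Mar 24, 2230 is 896 days.
896 mod 7 = 0, so they are the same weekday.
(Oct 10, 2227 is a Wednesday; Mar 24, 2230 is a Wednesday.)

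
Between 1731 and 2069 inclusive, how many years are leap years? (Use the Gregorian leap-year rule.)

83

Multiples of 4 in [1731,2069]: 85.
Of those, multiples of 100: 3 (not leap unless ÷400).
Multiples of 400: 1.
Leap years = 85 − 3 + 1 = 83.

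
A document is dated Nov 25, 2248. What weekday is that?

Saturday

Doomsday rule: the anchor day for the 2200s is Friday. For year 48: 48÷12 = 4 r 0, and 0÷4 = 0, so 4+0+0 = 4.
Friday + 4 ≡ Tuesday — that's 2248's doomsday.
In November the doomsday date is Nov 7.
Nov 25 is 18 days after Nov 7; 18 mod 7 = 4, so Tuesday + 4 = Saturday.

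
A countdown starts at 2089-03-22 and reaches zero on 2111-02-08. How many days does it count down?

7992

Mar 22, 2089 → Mar 22, 2090: 365 days.
Mar 22, 2090 → Mar 22, 2091: 365 days.
Mar 22, 2091 → Mar 22, 2092: 366 days (Feb 29, 2092 is in that span).
Mar 22, 2092 → Mar 22, 2093: 365 days.
Mar 22, 2093 → Mar 22, 2094: 365 days.
Mar 22, 2094 → Mar 22, 2095: 365 days.
Mar 22, 2095 → Mar 22, 2096: 366 days (Feb 29, 2096 is in that span).
Mar 22, 2096 → Mar 22, 2097: 365 days.
Mar 22, 2097 → Mar 22, 2098: 365 days.
Mar 22, 2098 → Mar 22, 2099: 365 days.
Mar 22, 2099 → Mar 22, 2100: 365 days.
Mar 22, 2100 → Mar 22, 2101: 365 days.
Mar 22, 2101 → Mar 22, 2102: 365 days.
Mar 22, 2102 → Mar 22, 2103: 365 days.
Mar 22, 2103 → Mar 22, 2104: 366 days (Feb 29, 2104 is in that span).
Mar 22, 2104 → Mar 22, 2105: 365 days.
Mar 22, 2105 → Mar 22, 2106: 365 days.
Mar 22, 2106 → Mar 22, 2107: 365 days.
Mar 22, 2107 → Mar 22, 2108: 366 days (Feb 29, 2108 is in that span).
Mar 22, 2108 → Mar 22, 2109: 365 days.
Mar 22, 2109 → Mar 22, 2110: 365 days.
Mar 22, 2110 → Apr 22, 2110: 31 days (March has 31).
Apr 22, 2110 → May 22, 2110: 30 days (April has 30).
May 22, 2110 → Jun 22, 2110: 31 days (May has 31).
Jun 22, 2110 → Jul 22, 2110: 30 days (June has 30).
Jul 22, 2110 → Aug 22, 2110: 31 days (July has 31).
Aug 22, 2110 → Sep 22, 2110: 31 days (August has 31).
Sep 22, 2110 → Oct 22, 2110: 30 days (September has 30).
Oct 22, 2110 → Nov 22, 2110: 31 days (October has 31).
Nov 22, 2110 → Dec 22, 2110: 30 days (November has 30).
Dec 22, 2110 → Jan 22, 2111: 31 days (December has 31).
Jan 22, 2111 → Feb 8, 2111: 17 days.
Total: 7992 days.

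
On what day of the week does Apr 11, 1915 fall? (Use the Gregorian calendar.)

Sunday

January 1, 1915 is a Friday.
Jan 1, 1915 → Feb 1, 1915: 31 days (January has 31).
Feb 1, 1915 → Mar 1, 1915: 28 days (February has 28).
Mar 1, 1915 → Apr 1, 1915: 31 days (March has 31).
Apr 1, 1915 → Apr 11, 1915: 10 days.
Total: 100 days.
100 mod 7 = 2, so Friday + 2 = Sunday.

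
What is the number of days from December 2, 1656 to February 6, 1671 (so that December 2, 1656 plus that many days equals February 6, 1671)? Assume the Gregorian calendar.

Dec 2, 1656 → Dec 2, 1657: 365 days.
Dec 2, 1657 → Dec 2, 1658: 365 days.
Dec 2, 1658 → Dec 2, 1659: 365 days.
Dec 2, 1659 → Dec 2, 1660: 366 days (Feb 29, 1660 is in that span).
Dec 2, 1660 → Dec 2, 1661: 365 days.
Dec 2, 1661 → Dec 2, 1662: 365 days.
Dec 2, 1662 → Dec 2, 1663: 365 days.
Dec 2, 1663 → Dec 2, 1664: 366 days (Feb 29, 1664 is in that span).
Dec 2, 1664 → Dec 2, 1665: 365 days.
Dec 2, 1665 → Dec 2, 1666: 365 days.
Dec 2, 1666 → Dec 2, 1667: 365 days.
Dec 2, 1667 → Dec 2, 1668: 366 days (Feb 29, 1668 is in that span).
Dec 2, 1668 → Dec 2, 1669: 365 days.
Dec 2, 1669 → Dec 2, 1670: 365 days.
Dec 2, 1670 → Jan 2, 1671: 31 days (December has 31).
Jan 2, 1671 → Feb 2, 1671: 31 days (January has 31).
Feb 2, 1671 → Feb 6, 1671: 4 days.
Total: 5179 days.

5179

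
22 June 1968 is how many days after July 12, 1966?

Jul 12, 1966 → Jul 12, 1967: 365 days.
Jul 12, 1967 → Aug 12, 1967: 31 days (July has 31).
Aug 12, 1967 → Sep 12, 1967: 31 days (August has 31).
Sep 12, 1967 → Oct 12, 1967: 30 days (September has 30).
Oct 12, 1967 → Nov 12, 1967: 31 days (October has 31).
Nov 12, 1967 → Dec 12, 1967: 30 days (November has 30).
Dec 12, 1967 → Jan 12, 1968: 31 days (December has 31).
Jan 12, 1968 → Feb 12, 1968: 31 days (January has 31).
Feb 12, 1968 → Mar 12, 1968: 29 days (February has 29).
Mar 12, 1968 → Apr 12, 1968: 31 days (March has 31).
Apr 12, 1968 → May 12, 1968: 30 days (April has 30).
May 12, 1968 → Jun 12, 1968: 31 days (May has 31).
Jun 12, 1968 → Jun 22, 1968: 10 days.
Total: 711 days.

711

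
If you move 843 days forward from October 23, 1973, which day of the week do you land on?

Oct 23, 1973 is a Tuesday.
843 mod 7 = 3, so 843 days after a Tuesday is Tuesday + 3 = Friday.

Friday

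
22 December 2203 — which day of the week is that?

Thursday

Doomsday rule: the anchor day for the 2200s is Friday. For year 03: 3÷12 = 0 r 3, and 3÷4 = 0, so 0+3+0 = 3.
Friday + 3 ≡ Monday — that's 2203's doomsday.
In December the doomsday date is Dec 12.
Dec 22 is 10 days after Dec 12; 10 mod 7 = 3, so Monday + 3 = Thursday.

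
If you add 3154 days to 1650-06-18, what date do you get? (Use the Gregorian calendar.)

February 5, 1659

+365 (one year) → Jun 18, 1651 (2789 left).
+366 (one year; includes Feb 29, 1652) → Jun 18, 1652 (2423 left).
+365 (one year) → Jun 18, 1653 (2058 left).
+365 (one year) → Jun 18, 1654 (1693 left).
+365 (one year) → Jun 18, 1655 (1328 left).
+366 (one year; includes Feb 29, 1656) → Jun 18, 1656 (962 left).
+365 (one year) → Jun 18, 1657 (597 left).
+365 (one year) → Jun 18, 1658 (232 left).
Jun has 30 days: +13 → Jul 1, 1658 (219 left).
Jul has 31 days: +31 → Aug 1, 1658 (188 left).
Aug has 31 days: +31 → Sep 1, 1658 (157 left).
Sep has 30 days: +30 → Oct 1, 1658 (127 left).
Oct has 31 days: +31 → Nov 1, 1658 (96 left).
Nov has 30 days: +30 → Dec 1, 1658 (66 left).
Dec has 31 days: +31 → Jan 1, 1659 (35 left).
Jan has 31 days: +31 → Feb 1, 1659 (4 left).
+4 → Feb 5, 1659.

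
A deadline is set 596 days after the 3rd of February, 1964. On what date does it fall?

September 21, 1965

+366 (one year; includes Feb 29, 1964) → Feb 3, 1965 (230 left).
Feb has 28 days: +26 → Mar 1, 1965 (204 left).
Mar has 31 days: +31 → Apr 1, 1965 (173 left).
Apr has 30 days: +30 → May 1, 1965 (143 left).
May has 31 days: +31 → Jun 1, 1965 (112 left).
Jun has 30 days: +30 → Jul 1, 1965 (82 left).
Jul has 31 days: +31 → Aug 1, 1965 (51 left).
Aug has 31 days: +31 → Sep 1, 1965 (20 left).
+20 → Sep 21, 1965.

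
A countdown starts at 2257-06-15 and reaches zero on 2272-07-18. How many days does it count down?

5512

Jun 15, 2257 → Jun 15, 2258: 365 days.
Jun 15, 2258 → Jun 15, 2259: 365 days.
Jun 15, 2259 → Jun 15, 2260: 366 days (Feb 29, 2260 is in that span).
Jun 15, 2260 → Jun 15, 2261: 365 days.
Jun 15, 2261 → Jun 15, 2262: 365 days.
Jun 15, 2262 → Jun 15, 2263: 365 days.
Jun 15, 2263 → Jun 15, 2264: 366 days (Feb 29, 2264 is in that span).
Jun 15, 2264 → Jun 15, 2265: 365 days.
Jun 15, 2265 → Jun 15, 2266: 365 days.
Jun 15, 2266 → Jun 15, 2267: 365 days.
Jun 15, 2267 → Jun 15, 2268: 366 days (Feb 29, 2268 is in that span).
Jun 15, 2268 → Jun 15, 2269: 365 days.
Jun 15, 2269 → Jun 15, 2270: 365 days.
Jun 15, 2270 → Jun 15, 2271: 365 days.
Jun 15, 2271 → Jul 15, 2271: 30 days (June has 30).
Jul 15, 2271 → Aug 15, 2271: 31 days (July has 31).
Aug 15, 2271 → Sep 15, 2271: 31 days (August has 31).
Sep 15, 2271 → Oct 15, 2271: 30 days (September has 30).
Oct 15, 2271 → Nov 15, 2271: 31 days (October has 31).
Nov 15, 2271 → Dec 15, 2271: 30 days (November has 30).
Dec 15, 2271 → Jan 15, 2272: 31 days (December has 31).
Jan 15, 2272 → Feb 15, 2272: 31 days (January has 31).
Feb 15, 2272 → Mar 15, 2272: 29 days (February has 29).
Mar 15, 2272 → Apr 15, 2272: 31 days (March has 31).
Apr 15, 2272 → May 15, 2272: 30 days (April has 30).
May 15, 2272 → Jun 15, 2272: 31 days (May has 31).
Jun 15, 2272 → Jul 15, 2272: 30 days (June has 30).
Jul 15, 2272 → Jul 18, 2272: 3 days.
Total: 5512 days.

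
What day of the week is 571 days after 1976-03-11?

First find the weekday of Mar 11, 1976. Doomsday rule: the anchor day for the 1900s is Wednesday. For year 76: 76÷12 = 6 r 4, and 4÷4 = 1, so 6+4+1 = 11.
Wednesday + 11 ≡ Sunday — that's 1976's doomsday.
In March the doomsday date is Mar 14.
Mar 11 is 3 days before Mar 14; 3 mod 7 = 3, so Sunday − 3 = Thursday.
571 mod 7 = 4, so 571 days after a Thursday is Thursday + 4 = Monday.

Monday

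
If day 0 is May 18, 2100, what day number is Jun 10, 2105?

May 18, 2100 → May 18, 2101: 365 days.
May 18, 2101 → May 18, 2102: 365 days.
May 18, 2102 → May 18, 2103: 365 days.
May 18, 2103 → May 18, 2104: 366 days (Feb 29, 2104 is in that span).
May 18, 2104 → Jun 18, 2104: 31 days (May has 31).
Jun 18, 2104 → Jul 18, 2104: 30 days (June has 30).
Jul 18, 2104 → Aug 18, 2104: 31 days (July has 31).
Aug 18, 2104 → Sep 18, 2104: 31 days (August has 31).
Sep 18, 2104 → Oct 18, 2104: 30 days (September has 30).
Oct 18, 2104 → Nov 18, 2104: 31 days (October has 31).
Nov 18, 2104 → Dec 18, 2104: 30 days (November has 30).
Dec 18, 2104 → Jan 18, 2105: 31 days (December has 31).
Jan 18, 2105 → Feb 18, 2105: 31 days (January has 31).
Feb 18, 2105 → Mar 18, 2105: 28 days (February has 28).
Mar 18, 2105 → Apr 18, 2105: 31 days (March has 31).
Apr 18, 2105 → May 18, 2105: 30 days (April has 30).
May 18, 2105 → Jun 10, 2105: 23 days.
Total: 1849 days.

1849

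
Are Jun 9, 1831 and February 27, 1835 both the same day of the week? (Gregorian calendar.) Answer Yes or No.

From Jun 9, 1831 to Feb 27, 1835 is 1359 days.
1359 mod 7 = 1, so they are different weekdays.
(Jun 9, 1831 is a Thursday; Feb 27, 1835 is a Friday.)

No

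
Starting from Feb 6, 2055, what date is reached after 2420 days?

September 22, 2061

+365 (one year) → Feb 6, 2056 (2055 left).
+366 (one year; includes Feb 29, 2056) → Feb 6, 2057 (1689 left).
+365 (one year) → Feb 6, 2058 (1324 left).
+365 (one year) → Feb 6, 2059 (959 left).
+365 (one year) → Feb 6, 2060 (594 left).
+366 (one year; includes Feb 29, 2060) → Feb 6, 2061 (228 left).
Feb has 28 days: +23 → Mar 1, 2061 (205 left).
Mar has 31 days: +31 → Apr 1, 2061 (174 left).
Apr has 30 days: +30 → May 1, 2061 (144 left).
May has 31 days: +31 → Jun 1, 2061 (113 left).
Jun has 30 days: +30 → Jul 1, 2061 (83 left).
Jul has 31 days: +31 → Aug 1, 2061 (52 left).
Aug has 31 days: +31 → Sep 1, 2061 (21 left).
+21 → Sep 22, 2061.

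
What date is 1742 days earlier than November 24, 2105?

February 16, 2101

−365 (one year) → Nov 24, 2104 (1377 left).
−366 (one year; includes Feb 29, 2104) → Nov 24, 2103 (1011 left).
−365 (one year) → Nov 24, 2102 (646 left).
−365 (one year) → Nov 24, 2101 (281 left).
−24 → Oct 31, 2101 (end of Oct, 31 days; 257 left).
−31 → Sep 30, 2101 (end of Sep, 30 days; 226 left).
−30 → Aug 31, 2101 (end of Aug, 31 days; 196 left).
−31 → Jul 31, 2101 (end of Jul, 31 days; 165 left).
−31 → Jun 30, 2101 (end of Jun, 30 days; 134 left).
−30 → May 31, 2101 (end of May, 31 days; 104 left).
−31 → Apr 30, 2101 (end of Apr, 30 days; 73 left).
−30 → Mar 31, 2101 (end of Mar, 31 days; 43 left).
−31 → Feb 28, 2101 (end of Feb, 28 days; 12 left).
−12 → Feb 16, 2101.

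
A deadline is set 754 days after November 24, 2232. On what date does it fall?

December 18, 2234

+365 (one year) → Nov 24, 2233 (389 left).
Nov has 30 days: +7 → Dec 1, 2233 (382 left).
Dec has 31 days: +31 → Jan 1, 2234 (351 left).
Jan has 31 days: +31 → Feb 1, 2234 (320 left).
Feb has 28 days: +28 → Mar 1, 2234 (292 left).
Mar has 31 days: +31 → Apr 1, 2234 (261 left).
Apr has 30 days: +30 → May 1, 2234 (231 left).
May has 31 days: +31 → Jun 1, 2234 (200 left).
Jun has 30 days: +30 → Jul 1, 2234 (170 left).
Jul has 31 days: +31 → Aug 1, 2234 (139 left).
Aug has 31 days: +31 → Sep 1, 2234 (108 left).
Sep has 30 days: +30 → Oct 1, 2234 (78 left).
Oct has 31 days: +31 → Nov 1, 2234 (47 left).
Nov has 30 days: +30 → Dec 1, 2234 (17 left).
+17 → Dec 18, 2234.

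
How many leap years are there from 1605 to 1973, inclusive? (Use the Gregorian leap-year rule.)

Multiples of 4 in [1605,1973]: 92.
Of those, multiples of 100: 3 (not leap unless ÷400).
Multiples of 400: 0.
Leap years = 92 − 3 + 0 = 89.

89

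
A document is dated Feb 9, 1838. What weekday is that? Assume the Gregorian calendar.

Friday

Doomsday rule: the anchor day for the 1800s is Friday. For year 38: 38÷12 = 3 r 2, and 2÷4 = 0, so 3+2+0 = 5.
Friday + 5 ≡ Wednesday — that's 1838's doomsday.
In February the doomsday date is Feb 28 (1838 is not a leap year).
Feb 9 is 19 days before Feb 28; 19 mod 7 = 5, so Wednesday − 5 = Friday.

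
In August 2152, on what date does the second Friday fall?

August 1, 2152 is a Tuesday.
The first Friday is therefore August 4 (3 days later).
The second Friday is 4 + 1×7 = August 11.

August 11, 2152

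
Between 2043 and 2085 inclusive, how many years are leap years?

11

Multiples of 4 in [2043,2085]: 11.
Of those, multiples of 100: 0 (not leap unless ÷400).
Multiples of 400: 0.
Leap years = 11 − 0 + 0 = 11.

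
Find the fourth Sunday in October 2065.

October 1, 2065 is a Thursday.
The first Sunday is therefore October 4 (3 days later).
The fourth Sunday is 4 + 3×7 = October 25.

October 25, 2065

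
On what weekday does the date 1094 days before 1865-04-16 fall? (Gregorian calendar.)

Apr 16, 1865 is a Sunday.
1094 mod 7 = 2, so 1094 days before a Sunday is Sunday − 2 = Friday.

Friday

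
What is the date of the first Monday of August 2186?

August 7, 2186

August 1, 2186 is a Tuesday.
The first Monday is therefore August 7 (6 days later).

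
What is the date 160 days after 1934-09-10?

Sep has 30 days: +21 → Oct 1, 1934 (139 left).
Oct has 31 days: +31 → Nov 1, 1934 (108 left).
Nov has 30 days: +30 → Dec 1, 1934 (78 left).
Dec has 31 days: +31 → Jan 1, 1935 (47 left).
Jan has 31 days: +31 → Feb 1, 1935 (16 left).
+16 → Feb 17, 1935.

February 17, 1935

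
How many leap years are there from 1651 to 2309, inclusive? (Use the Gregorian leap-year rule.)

Multiples of 4 in [1651,2309]: 165.
Of those, multiples of 100: 7 (not leap unless ÷400).
Multiples of 400: 1.
Leap years = 165 − 7 + 1 = 159.

159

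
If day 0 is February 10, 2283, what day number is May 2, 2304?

Feb 10, 2283 → Feb 10, 2284: 365 days.
Feb 10, 2284 → Feb 10, 2285: 366 days (Feb 29, 2284 is in that span).
Feb 10, 2285 → Feb 10, 2286: 365 days.
Feb 10, 2286 → Feb 10, 2287: 365 days.
Feb 10, 2287 → Feb 10, 2288: 365 days.
Feb 10, 2288 → Feb 10, 2289: 366 days (Feb 29, 2288 is in that span).
Feb 10, 2289 → Feb 10, 2290: 365 days.
Feb 10, 2290 → Feb 10, 2291: 365 days.
Feb 10, 2291 → Feb 10, 2292: 365 days.
Feb 10, 2292 → Feb 10, 2293: 366 days (Feb 29, 2292 is in that span).
Feb 10, 2293 → Feb 10, 2294: 365 days.
Feb 10, 2294 → Feb 10, 2295: 365 days.
Feb 10, 2295 → Feb 10, 2296: 365 days.
Feb 10, 2296 → Feb 10, 2297: 366 days (Feb 29, 2296 is in that span).
Feb 10, 2297 → Feb 10, 2298: 365 days.
Feb 10, 2298 → Feb 10, 2299: 365 days.
Feb 10, 2299 → Feb 10, 2300: 365 days.
Feb 10, 2300 → Feb 10, 2301: 365 days.
Feb 10, 2301 → Feb 10, 2302: 365 days.
Feb 10, 2302 → Feb 10, 2303: 365 days.
Feb 10, 2303 → Feb 10, 2304: 365 days.
Feb 10, 2304 → Mar 10, 2304: 29 days (February has 29).
Mar 10, 2304 → Apr 10, 2304: 31 days (March has 31).
Apr 10, 2304 → May 2, 2304: 22 days.
Total: 7751 days.

7751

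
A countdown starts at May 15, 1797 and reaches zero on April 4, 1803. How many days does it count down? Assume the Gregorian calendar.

May 15, 1797 → May 15, 1798: 365 days.
May 15, 1798 → May 15, 1799: 365 days.
May 15, 1799 → May 15, 1800: 365 days.
May 15, 1800 → May 15, 1801: 365 days.
May 15, 1801 → May 15, 1802: 365 days.
May 15, 1802 → Jun 15, 1802: 31 days (May has 31).
Jun 15, 1802 → Jul 15, 1802: 30 days (June has 30).
Jul 15, 1802 → Aug 15, 1802: 31 days (July has 31).
Aug 15, 1802 → Sep 15, 1802: 31 days (August has 31).
Sep 15, 1802 → Oct 15, 1802: 30 days (September has 30).
Oct 15, 1802 → Nov 15, 1802: 31 days (October has 31).
Nov 15, 1802 → Dec 15, 1802: 30 days (November has 30).
Dec 15, 1802 → Jan 15, 1803: 31 days (December has 31).
Jan 15, 1803 → Feb 15, 1803: 31 days (January has 31).
Feb 15, 1803 → Mar 15, 1803: 28 days (February has 28).
Mar 15, 1803 → Apr 4, 1803: 20 days.
Total: 2149 days.

2149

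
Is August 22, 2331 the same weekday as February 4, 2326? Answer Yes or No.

From Feb 4, 2326 to Aug 22, 2331 is 2025 days.
2025 mod 7 = 2, so they are different weekdays.
(Feb 4, 2326 is a Thursday; Aug 22, 2331 is a Saturday.)

No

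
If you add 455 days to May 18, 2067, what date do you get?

August 15, 2068

+366 (one year; includes Feb 29, 2068) → May 18, 2068 (89 left).
May has 31 days: +14 → Jun 1, 2068 (75 left).
Jun has 30 days: +30 → Jul 1, 2068 (45 left).
Jul has 31 days: +31 → Aug 1, 2068 (14 left).
+14 → Aug 15, 2068.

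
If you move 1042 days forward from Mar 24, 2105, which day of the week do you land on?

Monday

Mar 24, 2105 is a Tuesday.
1042 mod 7 = 6, so 1042 days after a Tuesday is Tuesday + 6 = Monday.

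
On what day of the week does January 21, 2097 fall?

Doomsday rule: the anchor day for the 2000s is Tuesday. For year 97: 97÷12 = 8 r 1, and 1÷4 = 0, so 8+1+0 = 9.
Tuesday + 9 ≡ Thursday — that's 2097's doomsday.
In January the doomsday date is Jan 3 (2097 is not a leap year).
Jan 21 is 18 days after Jan 3; 18 mod 7 = 4, so Thursday + 4 = Monday.

Monday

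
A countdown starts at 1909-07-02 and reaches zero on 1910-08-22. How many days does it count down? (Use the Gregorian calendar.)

Jul 2, 1909 → Jul 2, 1910: 365 days.
Jul 2, 1910 → Aug 2, 1910: 31 days (July has 31).
Aug 2, 1910 → Aug 22, 1910: 20 days.
Total: 416 days.

416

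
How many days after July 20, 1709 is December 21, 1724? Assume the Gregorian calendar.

5633

Jul 20, 1709 → Jul 20, 1710: 365 days.
Jul 20, 1710 → Jul 20, 1711: 365 days.
Jul 20, 1711 → Jul 20, 1712: 366 days (Feb 29, 1712 is in that span).
Jul 20, 1712 → Jul 20, 1713: 365 days.
Jul 20, 1713 → Jul 20, 1714: 365 days.
Jul 20, 1714 → Jul 20, 1715: 365 days.
Jul 20, 1715 → Jul 20, 1716: 366 days (Feb 29, 1716 is in that span).
Jul 20, 1716 → Jul 20, 1717: 365 days.
Jul 20, 1717 → Jul 20, 1718: 365 days.
Jul 20, 1718 → Jul 20, 1719: 365 days.
Jul 20, 1719 → Jul 20, 1720: 366 days (Feb 29, 1720 is in that span).
Jul 20, 1720 → Jul 20, 1721: 365 days.
Jul 20, 1721 → Jul 20, 1722: 365 days.
Jul 20, 1722 → Jul 20, 1723: 365 days.
Jul 20, 1723 → Jul 20, 1724: 366 days (Feb 29, 1724 is in that span).
Jul 20, 1724 → Aug 20, 1724: 31 days (July has 31).
Aug 20, 1724 → Sep 20, 1724: 31 days (August has 31).
Sep 20, 1724 → Oct 20, 1724: 30 days (September has 30).
Oct 20, 1724 → Nov 20, 1724: 31 days (October has 31).
Nov 20, 1724 → Dec 20, 1724: 30 days (November has 30).
Dec 20, 1724 → Dec 21, 1724: 1 days.
Total: 5633 days.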